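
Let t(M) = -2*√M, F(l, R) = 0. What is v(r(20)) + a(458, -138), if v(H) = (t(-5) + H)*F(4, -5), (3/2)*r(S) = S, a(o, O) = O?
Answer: -138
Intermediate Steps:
r(S) = 2*S/3
v(H) = 0 (v(H) = (-2*I*√5 + H)*0 = (H - 2*I*√5)*0 = 0)
v(r(20)) + a(458, -138) = 0 - 138 = -138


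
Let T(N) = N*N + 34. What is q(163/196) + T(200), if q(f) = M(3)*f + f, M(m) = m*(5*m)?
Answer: 3927081/98 ≈ 40072.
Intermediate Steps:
M(m) = 5*m²
T(N) = 34 + N² (T(N) = N² + 34 = 34 + N²)
q(f) = 46*f (q(f) = (5*3²)*f + f = (5*9)*f + f = 45*f + f = 46*f)
q(163/196) + T(200) = 46*(163/196) + (34 + 200²) = 46*(163*(1/196)) + (34 + 40000) = 46*(163/196) + 40034 = 3749/98 + 40034 = 3927081/98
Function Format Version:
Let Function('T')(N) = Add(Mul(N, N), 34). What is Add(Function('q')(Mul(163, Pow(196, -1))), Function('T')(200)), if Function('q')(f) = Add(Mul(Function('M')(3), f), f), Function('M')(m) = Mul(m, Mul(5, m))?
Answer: Rational(3927081, 98) ≈ 40072.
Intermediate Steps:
Function('M')(m) = Mul(5, Pow(m, 2))
Function('T')(N) = Add(34, Pow(N, 2)) (Function('T')(N) = Add(Pow(N, 2), 34) = Add(34, Pow(N, 2)))
Function('q')(f) = Mul(46, f) (Function('q')(f) = Add(Mul(Mul(5, Pow(3, 2)), f), f) = Add(Mul(Mul(5, 9), f), f) = Add(Mul(45, f), f) = Mul(46, f))
Add(Function('q')(Mul(163, Pow(196, -1))), Function('T')(200)) = Add(Mul(46, Mul(163, Pow(196, -1))), Add(34, Pow(200, 2))) = Add(Mul(46, Mul(163, Rational(1, 196))), Add(34, 40000)) = Add(Mul(46, Rational(163, 196)), 40034) = Add(Rational(3749, 98), 40034) = Rational(3927081, 98)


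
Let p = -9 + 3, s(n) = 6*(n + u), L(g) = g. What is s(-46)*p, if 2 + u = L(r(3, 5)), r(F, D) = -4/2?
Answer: 1800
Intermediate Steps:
r(F, D) = -2 (r(F, D) = -4*1/2 = -2)
u = -4 (u = -2 - 2 = -4)
s(n) = -24 + 6*n (s(n) = 6*(n - 4) = 6*(-4 + n) = -24 + 6*n)
p = -6
s(-46)*p = (-24 + 6*(-46))*(-6) = (-24 - 276)*(-6) = -300*(-6) = 1800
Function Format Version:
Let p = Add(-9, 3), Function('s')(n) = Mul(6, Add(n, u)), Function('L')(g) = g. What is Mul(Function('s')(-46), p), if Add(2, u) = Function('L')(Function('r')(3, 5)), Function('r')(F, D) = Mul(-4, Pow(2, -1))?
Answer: 1800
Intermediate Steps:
Function('r')(F, D) = -2 (Function('r')(F, D) = Mul(-4, Rational(1, 2)) = -2)
u = -4 (u = Add(-2, -2) = -4)
Function('s')(n) = Add(-24, Mul(6, n)) (Function('s')(n) = Mul(6, Add(n, -4)) = Mul(6, Add(-4, n)) = Add(-24, Mul(6, n)))
p = -6
Mul(Function('s')(-46), p) = Mul(Add(-24, Mul(6, -46)), -6) = Mul(Add(-24, -276), -6) = Mul(-300, -6) = 1800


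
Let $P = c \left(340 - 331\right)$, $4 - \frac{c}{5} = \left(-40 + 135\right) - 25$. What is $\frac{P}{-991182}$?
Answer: $\frac{495}{165197} \approx 0.0029964$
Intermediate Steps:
$c = -330$ ($c = 20 - 5 \left(\left(-40 + 135\right) - 25\right) = 20 - 5 \left(95 - 25\right) = 20 - 350 = -330$)
$P = -2970$ ($P = - 330 \left(340 - 331\right) = \left(-330\right) 9 = -2970$)
$\frac{P}{-991182} = - \frac{2970}{-991182} = \left(-2970\right) \left(- \frac{1}{991182}\right) = \frac{495}{165197}$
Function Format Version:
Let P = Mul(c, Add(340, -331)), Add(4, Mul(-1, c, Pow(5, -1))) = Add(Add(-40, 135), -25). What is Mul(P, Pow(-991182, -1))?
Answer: Rational(495, 165197) ≈ 0.0029964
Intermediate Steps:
c = -330 (c = Add(20, Mul(-5, Add(Add(-40, 135), -25))) = Add(20, Mul(-5, Add(95, -25))) = Add(20, Mul(-5, 70)) = Add(20, -350) = -330)
P = -2970 (P = Mul(-330, Add(340, -331)) = Mul(-330, 9) = -2970)
Mul(P, Pow(-991182, -1)) = Mul(-2970, Pow(-991182, -1)) = Mul(-2970, Rational(-1, 991182)) = Rational(495, 165197)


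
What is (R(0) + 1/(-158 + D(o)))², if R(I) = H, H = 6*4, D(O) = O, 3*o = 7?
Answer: 125552025/218089 ≈ 575.69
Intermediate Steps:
o = 7/3 (o = (⅓)*7 = 7/3 ≈ 2.3333)
H = 24
R(I) = 24
(R(0) + 1/(-158 + D(o)))² = (24 + 1/(-158 + 7/3))² = (24 + 1/(-467/3))² = (24 - 3/467)² = (11205/467)² = 125552025/218089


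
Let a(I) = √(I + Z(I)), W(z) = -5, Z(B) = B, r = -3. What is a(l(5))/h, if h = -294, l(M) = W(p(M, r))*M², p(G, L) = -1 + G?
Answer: -5*I*√10/294 ≈ -0.05378*I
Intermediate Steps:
l(M) = -5*M²
a(I) = √2*√I (a(I) = √(I + I) = √(2*I) = √2*√I)
a(l(5))/h = (√2*√(-5*5²))/(-294) = (√2*√(-5*25))*(-1/294) = (√2*√(-125))*(-1/294) = (√2*(5*I*√5))*(-1/294) = (5*I*√10)*(-1/294) = -5*I*√10/294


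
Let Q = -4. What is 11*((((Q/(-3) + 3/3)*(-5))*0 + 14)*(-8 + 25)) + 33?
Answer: 2651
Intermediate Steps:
11*((((Q/(-3) + 3/3)*(-5))*0 + 14)*(-8 + 25)) + 33 = 11*((((-4/(-3) + 3/3)*(-5))*0 + 14)*(-8 + 25)) + 33 = 11*((((-4*(-⅓) + 3*(⅓))*(-5))*0 + 14)*17) + 33 = 11*((((4/3 + 1)*(-5))*0 + 14)*17) + 33 = 11*((((7/3)*(-5))*0 + 14)*17) + 33 = 11*((-35/3*0 + 14)*17) + 33 = 11*((0 + 14)*17) + 33 = 11*(14*17) + 33 = 11*238 + 33 = 2618 + 33 = 2651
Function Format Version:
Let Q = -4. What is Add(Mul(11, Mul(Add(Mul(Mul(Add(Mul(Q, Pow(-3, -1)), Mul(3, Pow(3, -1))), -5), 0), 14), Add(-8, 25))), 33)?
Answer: 2651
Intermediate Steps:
Add(Mul(11, Mul(Add(Mul(Mul(Add(Mul(Q, Pow(-3, -1)), Mul(3, Pow(3, -1))), -5), 0), 14), Add(-8, 25))), 33) = Add(Mul(11, Mul(Add(Mul(Mul(Add(Mul(-4, Pow(-3, -1)), Mul(3, Pow(3, -1))), -5), 0), 14), Add(-8, 25))), 33) = Add(Mul(11, Mul(Add(Mul(Mul(Add(Mul(-4, Rational(-1, 3)), Mul(3, Rational(1, 3))), -5), 0), 14), 17)), 33) = Add(Mul(11, Mul(Add(Mul(Mul(Add(Rational(4, 3), 1), -5), 0), 14), 17)), 33) = Add(Mul(11, Mul(Add(Mul(Mul(Rational(7, 3), -5), 0), 14), 17)), 33) = Add(Mul(11, Mul(Add(Mul(Rational(-35, 3), 0), 14), 17)), 33) = Add(Mul(11, Mul(Add(0, 14), 17)), 33) = Add(Mul(11, Mul(14, 17)), 33) = Add(Mul(11, 238), 33) = Add(2618, 33) = 2651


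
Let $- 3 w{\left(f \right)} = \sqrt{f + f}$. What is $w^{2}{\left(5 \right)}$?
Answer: $\frac{10}{9} \approx 1.1111$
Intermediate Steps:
$w{\left(f \right)} = - \frac{\sqrt{2} \sqrt{f}}{3}$ ($w{\left(f \right)} = - \frac{\sqrt{f + f}}{3} = - \frac{\sqrt{2 f}}{3} = - \frac{\sqrt{2} \sqrt{f}}{3}$)
$w^{2}{\left(5 \right)} = \left(- \frac{\sqrt{2} \sqrt{5}}{3}\right)^{2} = \left(- \frac{\sqrt{10}}{3}\right)^{2} = \frac{10}{9}$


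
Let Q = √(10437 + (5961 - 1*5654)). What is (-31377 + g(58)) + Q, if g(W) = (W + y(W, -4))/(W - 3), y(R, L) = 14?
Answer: -1725663/55 + 2*√2686 ≈ -31272.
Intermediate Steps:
g(W) = (14 + W)/(-3 + W) (g(W) = (W + 14)/(W - 3) = (14 + W)/(-3 + W))
Q = 2*√2686 (Q = √(10437 + (5961 - 5654)) = √(10437 + 307) = √10744 = 2*√2686 ≈ 103.65)
(-31377 + g(58)) + Q = (-31377 + (14 + 58)/(-3 + 58)) + 2*√2686 = (-31377 + 72/55) + 2*√2686 = -1725663/55 + 2*√2686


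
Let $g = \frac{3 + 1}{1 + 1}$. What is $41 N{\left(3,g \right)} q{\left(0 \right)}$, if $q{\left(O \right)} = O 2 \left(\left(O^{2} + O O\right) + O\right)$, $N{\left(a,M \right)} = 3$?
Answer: $0$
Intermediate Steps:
$g = 2$ ($g = \frac{4}{2} = 4 \cdot \frac{1}{2} = 2$)
$q{\left(O \right)} = 2 O \left(O + 2 O^{2}\right)$ ($q{\left(O \right)} = 2 O \left(\left(O^{2} + O^{2}\right) + O\right) = 2 O \left(2 O^{2} + O\right) = 2 O \left(O + 2 O^{2}\right)$)
$41 N{\left(3,g \right)} q{\left(0 \right)} = 41 \cdot 3 \cdot 0^{2} \left(2 + 4 \cdot 0\right) = 123 \cdot 0 \left(2 + 0\right) = 123 \cdot 0 \cdot 2 = 123 \cdot 0 = 0$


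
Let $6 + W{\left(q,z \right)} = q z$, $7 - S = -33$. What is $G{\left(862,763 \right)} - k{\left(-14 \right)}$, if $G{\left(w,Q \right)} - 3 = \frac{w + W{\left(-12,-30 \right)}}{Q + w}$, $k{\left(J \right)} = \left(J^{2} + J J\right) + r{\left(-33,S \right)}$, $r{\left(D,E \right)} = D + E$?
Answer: $- \frac{642284}{1625} \approx -395.25$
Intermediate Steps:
$S = 40$ ($S = 7 - -33 = 7 + 33 = 40$)
$W{\left(q,z \right)} = -6 + q z$
$k{\left(J \right)} = 7 + 2 J^{2}$ ($k{\left(J \right)} = \left(J^{2} + J J\right) + \left(-33 + 40\right) = \left(J^{2} + J^{2}\right) + 7 = 2 J^{2} + 7 = 7 + 2 J^{2}$)
$G{\left(w,Q \right)} = 3 + \frac{354 + w}{Q + w}$ ($G{\left(w,Q \right)} = 3 + \frac{w - -354}{Q + w} = 3 + \frac{w + \left(-6 + 360\right)}{Q + w} = 3 + \frac{w + 354}{Q + w} = 3 + \frac{354 + w}{Q + w}$)
$G{\left(862,763 \right)} - k{\left(-14 \right)} = \frac{354 + 3 \cdot 763 + 4 \cdot 862}{763 + 862} - \left(7 + 2 \left(-14\right)^{2}\right) = \frac{354 + 2289 + 3448}{1625} - \left(7 + 2 \cdot 196\right) = \frac{1}{1625} \cdot 6091 - \left(7 + 392\right) = \frac{6091}{1625} - 399 = - \frac{642284}{1625}$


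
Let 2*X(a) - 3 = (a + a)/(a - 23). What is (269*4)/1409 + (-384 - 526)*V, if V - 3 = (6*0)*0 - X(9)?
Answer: -2746474/1409 ≈ -1949.2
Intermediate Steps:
X(a) = 3/2 + a/(-23 + a) (X(a) = 3/2 + ((a + a)/(a - 23))/2 = 3/2 + ((2*a)/(-23 + a))/2 = 3/2 + (2*a/(-23 + a))/2 = 3/2 + a/(-23 + a))
V = 15/7 (V = 3 + ((6*0)*0 - (-69 + 5*9)/(2*(-23 + 9))) = 3 + (0*0 - (-69 + 45)/(2*(-14))) = 3 + (0 - (-1)*(-24)/(2*14)) = 3 + (0 - 1*6/7) = 3 + (0 - 6/7) = 3 - 6/7 = 15/7 ≈ 2.1429)
(269*4)/1409 + (-384 - 526)*V = (269*4)/1409 + (-384 - 526)*(15/7) = 1076*(1/1409) - 910*15/7 = 1076/1409 - 1950 = -2746474/1409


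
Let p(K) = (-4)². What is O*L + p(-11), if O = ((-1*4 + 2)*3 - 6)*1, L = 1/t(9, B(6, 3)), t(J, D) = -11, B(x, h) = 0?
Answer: 188/11 ≈ 17.091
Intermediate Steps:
p(K) = 16
L = -1/11 (L = 1/(-11) = -1/11 ≈ -0.090909)
O = -12 (O = ((-4 + 2)*3 - 6)*1 = (-2*3 - 6)*1 = (-6 - 6)*1 = -12*1 = -12)
O*L + p(-11) = -12*(-1/11) + 16 = 12/11 + 16 = 188/11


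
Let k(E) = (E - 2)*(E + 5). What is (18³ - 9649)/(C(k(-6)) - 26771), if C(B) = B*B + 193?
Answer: 3817/26514 ≈ 0.14396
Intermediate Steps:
k(E) = (-2 + E)*(5 + E)
C(B) = 193 + B² (C(B) = B² + 193 = 193 + B²)
(18³ - 9649)/(C(k(-6)) - 26771) = (18³ - 9649)/((193 + (-10 + (-6)² + 3*(-6))²) - 26771) = (5832 - 9649)/((193 + (-10 + 36 - 18)²) - 26771) = -3817/((193 + 8²) - 26771) = -3817/((193 + 64) - 26771) = -3817/(257 - 26771) = -3817/(-26514) = -3817*(-1/26514) = 3817/26514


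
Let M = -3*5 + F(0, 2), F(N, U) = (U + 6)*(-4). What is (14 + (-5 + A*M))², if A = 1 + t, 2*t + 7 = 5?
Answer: 81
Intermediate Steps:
t = -1 (t = -7/2 + (½)*5 = -7/2 + 5/2 = -1)
F(N, U) = -24 - 4*U (F(N, U) = (6 + U)*(-4) = -24 - 4*U)
A = 0 (A = 1 - 1 = 0)
M = -47 (M = -3*5 + (-24 - 4*2) = -15 + (-24 - 8) = -15 - 32 = -47)
(14 + (-5 + A*M))² = (14 + (-5 + 0*(-47)))² = (14 + (-5 + 0))² = (14 - 5)² = 9² = 81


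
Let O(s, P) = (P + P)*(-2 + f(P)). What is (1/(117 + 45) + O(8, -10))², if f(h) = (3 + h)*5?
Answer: 14371454161/26244 ≈ 5.4761e+5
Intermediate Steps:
f(h) = 15 + 5*h
O(s, P) = 2*P*(13 + 5*P) (O(s, P) = (P + P)*(-2 + (15 + 5*P)) = (2*P)*(13 + 5*P) = 2*P*(13 + 5*P))
(1/(117 + 45) + O(8, -10))² = (1/(117 + 45) + 2*(-10)*(13 + 5*(-10)))² = (1/162 + 2*(-10)*(13 - 50))² = (1/162 + 2*(-10)*(-37))² = (1/162 + 740)² = (119881/162)² = 14371454161/26244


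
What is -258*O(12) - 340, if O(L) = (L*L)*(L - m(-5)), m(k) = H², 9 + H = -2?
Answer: 4049228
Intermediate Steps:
H = -11 (H = -9 - 2 = -11)
m(k) = 121 (m(k) = (-11)² = 121)
O(L) = L²*(-121 + L) (O(L) = (L*L)*(L - 1*121) = L²*(L - 121) = L²*(-121 + L))
-258*O(12) - 340 = -258*12²*(-121 + 12) - 340 = -37152*(-109) - 340 = -258*(-15696) - 340 = 4049568 - 340 = 4049228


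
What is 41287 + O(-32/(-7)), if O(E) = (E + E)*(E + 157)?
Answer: 2095447/49 ≈ 42764.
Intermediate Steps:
O(E) = 2*E*(157 + E) (O(E) = (2*E)*(157 + E) = 2*E*(157 + E))
41287 + O(-32/(-7)) = 41287 + 2*(-32/(-7))*(157 - 32/(-7)) = 41287 + 2*(-32*(-⅐))*(157 - 32*(-⅐)) = 41287 + 2*(32/7)*(157 + 32/7) = 41287 + 2*(32/7)*(1131/7) = 41287 + 72384/49 = 2095447/49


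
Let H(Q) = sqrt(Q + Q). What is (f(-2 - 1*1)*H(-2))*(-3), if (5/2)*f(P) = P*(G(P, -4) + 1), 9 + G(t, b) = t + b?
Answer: -108*I ≈ -108.0*I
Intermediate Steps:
H(Q) = sqrt(2)*sqrt(Q) (H(Q) = sqrt(2*Q) = sqrt(2)*sqrt(Q))
G(t, b) = -9 + b + t (G(t, b) = -9 + (t + b) = -9 + (b + t) = -9 + b + t)
f(P) = 2*P*(-12 + P)/5 (f(P) = 2*(P*((-9 - 4 + P) + 1))/5 = 2*(P*((-13 + P) + 1))/5 = 2*(P*(-12 + P))/5 = 2*P*(-12 + P)/5)
(f(-2 - 1*1)*H(-2))*(-3) = ((2*(-2 - 1*1)*(-12 + (-2 - 1*1))/5)*(sqrt(2)*sqrt(-2)))*(-3) = ((2*(-2 - 1)*(-12 + (-2 - 1))/5)*(sqrt(2)*(I*sqrt(2))))*(-3) = (((2/5)*(-3)*(-12 - 3))*(2*I))*(-3) = (((2/5)*(-3)*(-15))*(2*I))*(-3) = (18*(2*I))*(-3) = (36*I)*(-3) = -108*I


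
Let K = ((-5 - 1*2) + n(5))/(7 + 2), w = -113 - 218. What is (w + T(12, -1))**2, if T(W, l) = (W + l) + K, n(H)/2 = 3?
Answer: 8300161/81 ≈ 1.0247e+5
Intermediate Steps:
n(H) = 6 (n(H) = 2*3 = 6)
w = -331
K = -1/9 (K = ((-5 - 1*2) + 6)/(7 + 2) = ((-5 - 2) + 6)/9 = (-7 + 6)*(1/9) = -1*1/9 = -1/9 ≈ -0.11111)
T(W, l) = -1/9 + W + l (T(W, l) = (W + l) - 1/9 = -1/9 + W + l)
(w + T(12, -1))**2 = (-331 + (-1/9 + 12 - 1))**2 = (-331 + 98/9)**2 = (-2881/9)**2 = 8300161/81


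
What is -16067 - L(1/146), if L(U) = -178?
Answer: -15889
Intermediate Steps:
-16067 - L(1/146) = -16067 - 1*(-178) = -16067 + 178 = -15889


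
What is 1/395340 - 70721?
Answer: -27958840139/395340 ≈ -70721.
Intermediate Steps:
1/395340 - 70721 = -27958840139/395340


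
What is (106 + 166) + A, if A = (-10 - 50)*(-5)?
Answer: 572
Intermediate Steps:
A = 300 (A = -60*(-5) = 300)
(106 + 166) + A = (106 + 166) + 300 = 272 + 300 = 572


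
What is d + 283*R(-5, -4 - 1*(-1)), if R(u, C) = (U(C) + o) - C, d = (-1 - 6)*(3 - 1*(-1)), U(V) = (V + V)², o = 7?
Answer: 12990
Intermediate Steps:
U(V) = 4*V² (U(V) = (2*V)² = 4*V²)
d = -28 (d = -7*(3 + 1) = -7*4 = -28)
R(u, C) = 7 - C + 4*C² (R(u, C) = (4*C² + 7) - C = (7 + 4*C²) - C = 7 - C + 4*C²)
d + 283*R(-5, -4 - 1*(-1)) = -28 + 283*(7 - (-4 - 1*(-1)) + 4*(-4 - 1*(-1))²) = -28 + 283*(7 - (-4 + 1) + 4*(-4 + 1)²) = -28 + 283*(7 - 1*(-3) + 4*(-3)²) = -28 + 283*(7 + 3 + 4*9) = -28 + 283*(7 + 3 + 36) = -28 + 283*46 = -28 + 13018 = 12990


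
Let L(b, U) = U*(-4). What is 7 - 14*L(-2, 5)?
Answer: 287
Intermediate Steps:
L(b, U) = -4*U
7 - 14*L(-2, 5) = 7 - (-56)*5 = 7 - 14*(-20) = 7 + 280 = 287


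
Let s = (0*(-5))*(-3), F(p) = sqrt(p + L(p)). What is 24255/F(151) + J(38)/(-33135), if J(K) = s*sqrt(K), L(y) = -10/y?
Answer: 8085*sqrt(3441441)/7597 ≈ 1974.3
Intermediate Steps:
F(p) = sqrt(p - 10/p)
s = 0 (s = 0*(-3) = 0)
J(K) = 0 (J(K) = 0*sqrt(K) = 0)
24255/F(151) + J(38)/(-33135) = 24255/(sqrt(151 - 10/151)) + 0/(-33135) = 24255/(sqrt(151 - 10*1/151)) + 0*(-1/33135) = 24255/(sqrt(151 - 10/151)) + 0 = 24255/(sqrt(22791/151)) + 0 = 24255/((sqrt(3441441)/151)) + 0 = 24255*(sqrt(3441441)/22791) + 0 = 8085*sqrt(3441441)/7597 + 0 = 8085*sqrt(3441441)/7597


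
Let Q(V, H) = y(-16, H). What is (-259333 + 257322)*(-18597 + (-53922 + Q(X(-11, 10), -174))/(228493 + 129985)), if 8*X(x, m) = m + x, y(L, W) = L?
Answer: 6703335985172/179239 ≈ 3.7399e+7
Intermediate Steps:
X(x, m) = m/8 + x/8 (X(x, m) = (m + x)/8 = m/8 + x/8)
Q(V, H) = -16
(-259333 + 257322)*(-18597 + (-53922 + Q(X(-11, 10), -174))/(228493 + 129985)) = (-259333 + 257322)*(-18597 + (-53922 - 16)/(228493 + 129985)) = -2011*(-18597 - 53938/358478) = -2011*(-18597 - 53938*1/358478) = -2011*(-18597 - 26969/179239) = -2011*(-3333334652/179239) = 6703335985172/179239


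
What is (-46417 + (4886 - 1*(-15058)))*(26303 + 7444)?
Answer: -893384331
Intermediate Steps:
(-46417 + (4886 - 1*(-15058)))*(26303 + 7444) = (-46417 + (4886 + 15058))*33747 = (-46417 + 19944)*33747 = -26473*33747 = -893384331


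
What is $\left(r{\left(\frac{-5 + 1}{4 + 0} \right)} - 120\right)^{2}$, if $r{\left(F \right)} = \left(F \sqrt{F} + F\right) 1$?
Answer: $14640 + 242 i \approx 14640.0 + 242.0 i$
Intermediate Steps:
$r{\left(F \right)} = F + F^{\frac{3}{2}}$ ($r{\left(F \right)} = \left(F^{\frac{3}{2}} + F\right) 1 = \left(F + F^{\frac{3}{2}}\right) 1 = F + F^{\frac{3}{2}}$)
$\left(r{\left(\frac{-5 + 1}{4 + 0} \right)} - 120\right)^{2} = \left(\left(\frac{-5 + 1}{4 + 0} + \left(\frac{-5 + 1}{4 + 0}\right)^{\frac{3}{2}}\right) - 120\right)^{2} = \left(\left(- \frac{4}{4} + \left(- \frac{4}{4}\right)^{\frac{3}{2}}\right) - 120\right)^{2} = \left(\left(\left(-4\right) \frac{1}{4} + \left(\left(-4\right) \frac{1}{4}\right)^{\frac{3}{2}}\right) - 120\right)^{2} = \left(\left(-1 + \left(-1\right)^{\frac{3}{2}}\right) - 120\right)^{2} = \left(\left(-1 - i\right) - 120\right)^{2} = \left(-121 - i\right)^{2}$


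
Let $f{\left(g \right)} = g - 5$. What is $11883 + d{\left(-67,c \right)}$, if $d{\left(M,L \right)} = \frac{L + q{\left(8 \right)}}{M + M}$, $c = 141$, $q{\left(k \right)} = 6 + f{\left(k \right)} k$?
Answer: $\frac{1592151}{134} \approx 11882.0$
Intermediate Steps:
$f{\left(g \right)} = -5 + g$ ($f{\left(g \right)} = g - 5 = -5 + g$)
$q{\left(k \right)} = 6 + k \left(-5 + k\right)$ ($q{\left(k \right)} = 6 + \left(-5 + k\right) k = 6 + k \left(-5 + k\right)$)
$d{\left(M,L \right)} = \frac{30 + L}{2 M}$ ($d{\left(M,L \right)} = \frac{L + \left(6 + 8 \left(-5 + 8\right)\right)}{M + M} = \frac{L + \left(6 + 8 \cdot 3\right)}{2 M} = \left(L + \left(6 + 24\right)\right) \frac{1}{2 M} = \left(L + 30\right) \frac{1}{2 M} = \left(30 + L\right) \frac{1}{2 M} = \frac{30 + L}{2 M}$)
$11883 + d{\left(-67,c \right)} = 11883 + \frac{30 + 141}{2 \left(-67\right)} = 11883 + \frac{1}{2} \left(- \frac{1}{67}\right) 171 = 11883 - \frac{171}{134} = \frac{1592151}{134}$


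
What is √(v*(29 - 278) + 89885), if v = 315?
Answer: 5*√458 ≈ 107.00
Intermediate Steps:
√(v*(29 - 278) + 89885) = √(315*(29 - 278) + 89885) = √(315*(-249) + 89885) = √(-78435 + 89885) = √11450 = 5*√458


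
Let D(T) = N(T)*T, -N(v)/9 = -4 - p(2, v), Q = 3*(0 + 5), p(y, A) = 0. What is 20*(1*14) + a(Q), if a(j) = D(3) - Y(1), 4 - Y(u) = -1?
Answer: 383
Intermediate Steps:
Q = 15 (Q = 3*5 = 15)
Y(u) = 5 (Y(u) = 4 - 1*(-1) = 4 + 1 = 5)
N(v) = 36 (N(v) = -9*(-4 - 1*0) = -9*(-4 + 0) = -9*(-4) = 36)
D(T) = 36*T
a(j) = 103 (a(j) = 36*3 - 1*5 = 108 - 5 = 103)
20*(1*14) + a(Q) = 20*(1*14) + 103 = 20*14 + 103 = 280 + 103 = 383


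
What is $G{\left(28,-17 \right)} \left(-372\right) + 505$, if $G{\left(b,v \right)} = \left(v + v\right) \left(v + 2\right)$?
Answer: $-189215$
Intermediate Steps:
$G{\left(b,v \right)} = 2 v \left(2 + v\right)$
$G{\left(28,-17 \right)} \left(-372\right) + 505 = 2 \left(-17\right) \left(2 - 17\right) \left(-372\right) + 505 = 2 \left(-17\right) \left(-15\right) \left(-372\right) + 505 = 510 \left(-372\right) + 505 = -189720 + 505 = -189215$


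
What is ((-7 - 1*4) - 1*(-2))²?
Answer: 81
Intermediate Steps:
((-7 - 1*4) - 1*(-2))² = ((-7 - 4) + 2)² = (-11 + 2)² = (-9)² = 81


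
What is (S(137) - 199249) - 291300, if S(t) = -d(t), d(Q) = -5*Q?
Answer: -489864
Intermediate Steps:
S(t) = 5*t (S(t) = -(-5)*t = 5*t)
(S(137) - 199249) - 291300 = (5*137 - 199249) - 291300 = (685 - 199249) - 291300 = -198564 - 291300 = -489864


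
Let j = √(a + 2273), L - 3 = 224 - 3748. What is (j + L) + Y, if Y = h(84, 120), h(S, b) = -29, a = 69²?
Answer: -3550 + √7034 ≈ -3466.1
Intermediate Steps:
a = 4761
Y = -29
L = -3521 (L = 3 + (224 - 3748) = 3 - 3524 = -3521)
j = √7034 (j = √(4761 + 2273) = √7034 ≈ 83.869)
(j + L) + Y = (√7034 - 3521) - 29 = (-3521 + √7034) - 29 = -3550 + √7034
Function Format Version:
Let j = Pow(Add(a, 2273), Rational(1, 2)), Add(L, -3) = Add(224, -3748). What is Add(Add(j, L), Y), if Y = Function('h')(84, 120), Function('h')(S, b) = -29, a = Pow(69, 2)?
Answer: Add(-3550, Pow(7034, Rational(1, 2))) ≈ -3466.1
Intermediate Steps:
a = 4761
Y = -29
L = -3521 (L = Add(3, Add(224, -3748)) = Add(3, -3524) = -3521)
j = Pow(7034, Rational(1, 2)) (j = Pow(Add(4761, 2273), Rational(1, 2)) = Pow(7034, Rational(1, 2)) ≈ 83.869)
Add(Add(j, L), Y) = Add(Add(Pow(7034, Rational(1, 2)), -3521), -29) = Add(Add(-3521, Pow(7034, Rational(1, 2))), -29) = Add(-3550, Pow(7034, Rational(1, 2)))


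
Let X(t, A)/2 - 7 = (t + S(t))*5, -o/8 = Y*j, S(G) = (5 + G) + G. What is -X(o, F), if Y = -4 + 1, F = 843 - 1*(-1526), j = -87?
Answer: 62576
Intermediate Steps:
S(G) = 5 + 2*G
F = 2369 (F = 843 + 1526 = 2369)
Y = -3
o = -2088 (o = -(-24)*(-87) = -8*261 = -2088)
X(t, A) = 64 + 30*t (X(t, A) = 14 + 2*((t + (5 + 2*t))*5) = 14 + 2*((5 + 3*t)*5) = 14 + 2*(25 + 15*t) = 14 + (50 + 30*t) = 64 + 30*t)
-X(o, F) = -(64 + 30*(-2088)) = -(64 - 62640) = -1*(-62576) = 62576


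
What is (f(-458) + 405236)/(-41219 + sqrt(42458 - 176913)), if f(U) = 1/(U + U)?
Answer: -15300335137325/1556412621056 - 371196175*I*sqrt(134455)/1556412621056 ≈ -9.8305 - 0.087451*I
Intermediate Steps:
f(U) = 1/(2*U)
(f(-458) + 405236)/(-41219 + sqrt(42458 - 176913)) = ((1/2)/(-458) + 405236)/(-41219 + sqrt(42458 - 176913)) = ((1/2)*(-1/458) + 405236)/(-41219 + sqrt(-134455)) = (-1/916 + 405236)/(-41219 + I*sqrt(134455)) = 371196175/(916*(-41219 + I*sqrt(134455)))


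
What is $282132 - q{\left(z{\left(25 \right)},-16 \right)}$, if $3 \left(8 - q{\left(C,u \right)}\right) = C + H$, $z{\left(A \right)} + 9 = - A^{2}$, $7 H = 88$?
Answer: $\frac{1973418}{7} \approx 2.8192 \cdot 10^{5}$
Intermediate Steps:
$H = \frac{88}{7}$ ($H = \frac{1}{7} \cdot 88 = \frac{88}{7} \approx 12.571$)
$z{\left(A \right)} = -9 - A^{2}$
$q{\left(C,u \right)} = \frac{80}{21} - \frac{C}{3}$ ($q{\left(C,u \right)} = 8 - \frac{C + \frac{88}{7}}{3} = 8 - \frac{\frac{88}{7} + C}{3} = 8 - \left(\frac{88}{21} + \frac{C}{3}\right) = \frac{80}{21} - \frac{C}{3}$)
$282132 - q{\left(z{\left(25 \right)},-16 \right)} = 282132 - \left(\frac{80}{21} - \frac{-9 - 25^{2}}{3}\right) = 282132 - \left(\frac{80}{21} - \frac{-9 - 625}{3}\right) = 282132 - \left(\frac{80}{21} - - \frac{634}{3}\right) = 282132 - \left(\frac{80}{21} + \frac{634}{3}\right) = 282132 - \frac{1506}{7} = \frac{1973418}{7}$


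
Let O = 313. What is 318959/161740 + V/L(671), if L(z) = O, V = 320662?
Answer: 51963706047/50624620 ≈ 1026.5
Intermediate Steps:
L(z) = 313
318959/161740 + V/L(671) = 318959/161740 + 320662/313 = 51963706047/50624620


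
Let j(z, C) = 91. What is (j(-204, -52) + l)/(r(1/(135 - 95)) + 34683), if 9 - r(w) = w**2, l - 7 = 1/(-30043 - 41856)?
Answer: 11273761600/3990912100901 ≈ 0.0028249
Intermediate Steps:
l = 503292/71899 (l = 7 + 1/(-30043 - 41856) = 7 + 1/(-71899) = 7 - 1/71899 = 503292/71899 ≈ 7.0000)
r(w) = 9 - w**2
(j(-204, -52) + l)/(r(1/(135 - 95)) + 34683) = (91 + 503292/71899)/((9 - (1/(135 - 95))**2) + 34683) = 7046101/(71899*((9 - (1/40)**2) + 34683)) = 7046101/(71899*((9 - 1*1/1600) + 34683)) = 7046101/(71899*((9 - 1/1600) + 34683)) = 7046101/(71899*(14399/1600 + 34683)) = 7046101/(71899*(55507199/1600)) = (7046101/71899)*(1600/55507199) = 11273761600/3990912100901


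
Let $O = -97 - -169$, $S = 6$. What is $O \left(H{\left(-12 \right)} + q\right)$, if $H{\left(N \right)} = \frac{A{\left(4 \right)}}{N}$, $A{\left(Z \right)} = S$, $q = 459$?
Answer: $33012$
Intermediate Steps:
$O = 72$ ($O = -97 + 169 = 72$)
$A{\left(Z \right)} = 6$
$H{\left(N \right)} = \frac{6}{N}$
$O \left(H{\left(-12 \right)} + q\right) = 72 \left(\frac{6}{-12} + 459\right) = 72 \left(6 \left(- \frac{1}{12}\right) + 459\right) = 72 \left(- \frac{1}{2} + 459\right) = 72 \cdot \frac{917}{2} = 33012$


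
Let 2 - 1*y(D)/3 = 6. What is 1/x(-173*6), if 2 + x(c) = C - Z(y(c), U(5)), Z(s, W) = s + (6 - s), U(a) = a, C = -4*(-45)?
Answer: 1/172 ≈ 0.0058140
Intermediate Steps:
y(D) = -12 (y(D) = 6 - 3*6 = 6 - 18 = -12)
C = 180
Z(s, W) = 6
x(c) = 172 (x(c) = -2 + (180 - 1*6) = -2 + (180 - 6) = -2 + 174 = 172)
1/x(-173*6) = 1/172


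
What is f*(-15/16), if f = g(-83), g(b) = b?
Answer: 1245/16 ≈ 77.813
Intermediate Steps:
f = -83
f*(-15/16) = -(-1245)/16 = -83*(-15/16) = 1245/16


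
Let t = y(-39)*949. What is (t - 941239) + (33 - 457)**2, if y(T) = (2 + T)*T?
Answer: 607944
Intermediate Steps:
y(T) = T*(2 + T)
t = 1369407 (t = -39*(2 - 39)*949 = -39*(-37)*949 = 1443*949 = 1369407)
(t - 941239) + (33 - 457)**2 = (1369407 - 941239) + (33 - 457)**2 = 428168 + (-424)**2 = 428168 + 179776 = 607944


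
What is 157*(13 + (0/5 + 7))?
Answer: 3140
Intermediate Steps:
157*(13 + (0/5 + 7)) = 157*(13 + ((⅕)*0 + 7)) = 157*(13 + (0 + 7)) = 157*(13 + 7) = 157*20 = 3140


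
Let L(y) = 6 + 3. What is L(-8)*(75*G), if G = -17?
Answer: -11475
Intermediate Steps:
L(y) = 9
L(-8)*(75*G) = 9*(75*(-17)) = 9*(-1275) = -11475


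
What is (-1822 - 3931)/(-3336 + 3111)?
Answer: 5753/225 ≈ 25.569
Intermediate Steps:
(-1822 - 3931)/(-3336 + 3111) = -5753/(-225) = -5753*(-1/225) = 5753/225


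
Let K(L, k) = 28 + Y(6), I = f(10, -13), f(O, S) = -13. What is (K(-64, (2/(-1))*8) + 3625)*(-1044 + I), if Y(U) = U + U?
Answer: -3873905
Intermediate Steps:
I = -13
Y(U) = 2*U
K(L, k) = 40 (K(L, k) = 28 + 2*6 = 28 + 12 = 40)
(K(-64, (2/(-1))*8) + 3625)*(-1044 + I) = (40 + 3625)*(-1044 - 13) = 3665*(-1057) = -3873905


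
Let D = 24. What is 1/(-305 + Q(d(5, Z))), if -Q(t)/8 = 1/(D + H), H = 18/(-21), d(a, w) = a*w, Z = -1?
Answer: -81/24733 ≈ -0.0032750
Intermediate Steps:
H = -6/7 (H = 18*(-1/21) = -6/7 ≈ -0.85714)
Q(t) = -28/81 (Q(t) = -8/(24 - 6/7) = -8/162/7 = -8*7/162 = -28/81)
1/(-305 + Q(d(5, Z))) = 1/(-305 - 28/81) = 1/(-24733/81) = -81/24733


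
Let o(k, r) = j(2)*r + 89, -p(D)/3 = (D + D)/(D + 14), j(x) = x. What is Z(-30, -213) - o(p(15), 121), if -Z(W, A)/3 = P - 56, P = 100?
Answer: -463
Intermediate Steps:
Z(W, A) = -132 (Z(W, A) = -3*(100 - 56) = -3*44 = -132)
p(D) = -6*D/(14 + D) (p(D) = -3*(D + D)/(D + 14) = -3*2*D/(14 + D) = -6*D/(14 + D))
o(k, r) = 89 + 2*r (o(k, r) = 2*r + 89 = 89 + 2*r)
Z(-30, -213) - o(p(15), 121) = -132 - (89 + 2*121) = -132 - (89 + 242) = -132 - 1*331 = -132 - 331 = -463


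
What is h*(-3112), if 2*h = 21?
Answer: -32676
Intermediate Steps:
h = 21/2 (h = (1/2)*21 = 21/2 ≈ 10.500)
h*(-3112) = (21/2)*(-3112) = -32676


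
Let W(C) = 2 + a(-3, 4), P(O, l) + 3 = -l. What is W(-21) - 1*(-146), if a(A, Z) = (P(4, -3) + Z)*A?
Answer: 136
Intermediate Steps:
P(O, l) = -3 - l
a(A, Z) = A*Z (a(A, Z) = ((-3 - 1*(-3)) + Z)*A = ((-3 + 3) + Z)*A = (0 + Z)*A = Z*A = A*Z)
W(C) = -10 (W(C) = 2 - 3*4 = 2 - 12 = -10)
W(-21) - 1*(-146) = -10 - 1*(-146) = -10 + 146 = 136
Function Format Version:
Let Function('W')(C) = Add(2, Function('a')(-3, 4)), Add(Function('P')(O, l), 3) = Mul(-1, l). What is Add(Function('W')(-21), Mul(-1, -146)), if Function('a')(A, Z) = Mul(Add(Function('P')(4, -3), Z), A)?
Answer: 136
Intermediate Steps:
Function('P')(O, l) = Add(-3, Mul(-1, l))
Function('a')(A, Z) = Mul(A, Z) (Function('a')(A, Z) = Mul(Add(Add(-3, Mul(-1, -3)), Z), A) = Mul(Add(Add(-3, 3), Z), A) = Mul(Add(0, Z), A) = Mul(Z, A) = Mul(A, Z))
Function('W')(C) = -10 (Function('W')(C) = Add(2, Mul(-3, 4)) = Add(2, -12) = -10)
Add(Function('W')(-21), Mul(-1, -146)) = Add(-10, Mul(-1, -146)) = Add(-10, 146) = 136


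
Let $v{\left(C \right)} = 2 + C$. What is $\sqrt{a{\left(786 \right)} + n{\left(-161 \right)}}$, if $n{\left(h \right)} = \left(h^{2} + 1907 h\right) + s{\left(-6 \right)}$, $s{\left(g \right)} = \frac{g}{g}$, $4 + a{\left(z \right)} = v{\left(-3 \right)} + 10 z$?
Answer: $5 i \sqrt{10930} \approx 522.73 i$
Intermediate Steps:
$a{\left(z \right)} = -5 + 10 z$ ($a{\left(z \right)} = -4 + \left(\left(2 - 3\right) + 10 z\right) = -4 + \left(-1 + 10 z\right) = -5 + 10 z$)
$s{\left(g \right)} = 1$
$n{\left(h \right)} = 1 + h^{2} + 1907 h$ ($n{\left(h \right)} = \left(h^{2} + 1907 h\right) + 1 = 1 + h^{2} + 1907 h$)
$\sqrt{a{\left(786 \right)} + n{\left(-161 \right)}} = \sqrt{\left(-5 + 10 \cdot 786\right) + \left(1 + \left(-161\right)^{2} + 1907 \left(-161\right)\right)} = \sqrt{\left(-5 + 7860\right) + \left(1 + 25921 - 307027\right)} = \sqrt{7855 - 281105} = \sqrt{-273250} = 5 i \sqrt{10930}$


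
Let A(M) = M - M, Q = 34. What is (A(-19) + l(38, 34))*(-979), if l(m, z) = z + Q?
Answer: -66572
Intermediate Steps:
A(M) = 0
l(m, z) = 34 + z (l(m, z) = z + 34 = 34 + z)
(A(-19) + l(38, 34))*(-979) = (0 + (34 + 34))*(-979) = (0 + 68)*(-979) = 68*(-979) = -66572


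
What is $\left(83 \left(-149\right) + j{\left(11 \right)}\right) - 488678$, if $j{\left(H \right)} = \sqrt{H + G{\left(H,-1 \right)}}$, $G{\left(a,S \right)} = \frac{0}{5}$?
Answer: $-501045 + \sqrt{11} \approx -5.0104 \cdot 10^{5}$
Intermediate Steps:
$G{\left(a,S \right)} = 0$ ($G{\left(a,S \right)} = 0 \cdot \frac{1}{5} = 0$)
$j{\left(H \right)} = \sqrt{H}$ ($j{\left(H \right)} = \sqrt{H + 0} = \sqrt{H}$)
$\left(83 \left(-149\right) + j{\left(11 \right)}\right) - 488678 = \left(83 \left(-149\right) + \sqrt{11}\right) - 488678 = \left(-12367 + \sqrt{11}\right) - 488678 = -501045 + \sqrt{11}$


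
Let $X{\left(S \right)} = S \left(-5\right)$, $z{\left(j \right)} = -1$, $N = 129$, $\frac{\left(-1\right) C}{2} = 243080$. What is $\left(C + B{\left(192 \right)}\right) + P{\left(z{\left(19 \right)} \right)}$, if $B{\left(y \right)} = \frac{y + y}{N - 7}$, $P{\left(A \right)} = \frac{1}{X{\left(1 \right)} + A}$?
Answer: $- \frac{177933469}{366} \approx -4.8616 \cdot 10^{5}$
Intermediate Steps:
$C = -486160$ ($C = \left(-2\right) 243080 = -486160$)
$X{\left(S \right)} = - 5 S$
$P{\left(A \right)} = \frac{1}{-5 + A}$ ($P{\left(A \right)} = \frac{1}{\left(-5\right) 1 + A} = \frac{1}{-5 + A}$)
$B{\left(y \right)} = \frac{y}{61}$ ($B{\left(y \right)} = \frac{y + y}{129 - 7} = \frac{2 y}{122} = 2 y \frac{1}{122} = \frac{y}{61}$)
$\left(C + B{\left(192 \right)}\right) + P{\left(z{\left(19 \right)} \right)} = \left(-486160 + \frac{1}{61} \cdot 192\right) + \frac{1}{-5 - 1} = \left(-486160 + \frac{192}{61}\right) + \frac{1}{-6} = - \frac{29655568}{61} - \frac{1}{6} = - \frac{177933469}{366}$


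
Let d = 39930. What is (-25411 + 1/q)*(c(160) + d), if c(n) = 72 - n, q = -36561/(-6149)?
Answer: -37015027703324/36561 ≈ -1.0124e+9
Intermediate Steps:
q = 36561/6149 (q = -36561*(-1/6149) = 36561/6149 ≈ 5.9458)
(-25411 + 1/q)*(c(160) + d) = (-25411 + 1/(36561/6149))*((72 - 1*160) + 39930) = (-25411 + 6149/36561)*((72 - 160) + 39930) = -929045422*(-88 + 39930)/36561 = -929045422/36561*39842 = -37015027703324/36561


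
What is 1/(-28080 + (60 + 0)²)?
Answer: -1/24480 ≈ -4.0850e-5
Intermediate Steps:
1/(-28080 + (60 + 0)²) = 1/(-28080 + 60²) = 1/(-28080 + 3600) = 1/(-24480) = -1/24480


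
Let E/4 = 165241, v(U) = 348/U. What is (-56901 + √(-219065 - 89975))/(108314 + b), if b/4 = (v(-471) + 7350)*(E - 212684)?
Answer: -8933457/2068979827378 + 314*I*√19315/1034489913689 ≈ -4.3178e-6 + 4.2184e-8*I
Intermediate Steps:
E = 660964 (E = 4*165241 = 660964)
b = 2068962822080/157 (b = 4*((348/(-471) + 7350)*(660964 - 212684)) = 4*((348*(-1/471) + 7350)*448280) = 4*((-116/157 + 7350)*448280) = 4*((1153834/157)*448280) = 4*(517240705520/157) = 2068962822080/157 ≈ 1.3178e+10)
(-56901 + √(-219065 - 89975))/(108314 + b) = (-56901 + √(-219065 - 89975))/(108314 + 2068962822080/157) = (-56901 + √(-309040))/(2068979827378/157) = (-56901 + 4*I*√19315)*(157/2068979827378) = -8933457/2068979827378 + 314*I*√19315/1034489913689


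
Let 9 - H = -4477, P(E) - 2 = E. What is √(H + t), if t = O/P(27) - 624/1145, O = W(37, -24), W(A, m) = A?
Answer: √4946943956295/33205 ≈ 66.983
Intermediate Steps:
P(E) = 2 + E
O = 37
H = 4486 (H = 9 - 1*(-4477) = 9 + 4477 = 4486)
t = 24269/33205 (t = 37/(2 + 27) - 624/1145 = 37/29 - 624*1/1145 = 37*(1/29) - 624/1145 = 37/29 - 624/1145 = 24269/33205 ≈ 0.73088)
√(H + t) = √(4486 + 24269/33205) = √(148981899/33205) = √4946943956295/33205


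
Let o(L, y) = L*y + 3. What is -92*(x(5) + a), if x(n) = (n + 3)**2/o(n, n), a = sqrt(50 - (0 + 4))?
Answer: -1472/7 - 92*sqrt(46) ≈ -834.26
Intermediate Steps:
o(L, y) = 3 + L*y
a = sqrt(46) (a = sqrt(50 - 1*4) = sqrt(50 - 4) = sqrt(46) ≈ 6.7823)
x(n) = (3 + n)**2/(3 + n**2) (x(n) = (n + 3)**2/(3 + n*n) = (3 + n)**2/(3 + n**2))
-92*(x(5) + a) = -92*((3 + 5)**2/(3 + 5**2) + sqrt(46)) = -92*(8**2/(3 + 25) + sqrt(46)) = -92*(64/28 + sqrt(46)) = -92*(64*(1/28) + sqrt(46)) = -92*(16/7 + sqrt(46)) = -1472/7 - 92*sqrt(46)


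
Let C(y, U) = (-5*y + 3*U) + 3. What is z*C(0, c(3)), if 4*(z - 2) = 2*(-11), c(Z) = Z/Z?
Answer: -21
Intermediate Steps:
c(Z) = 1
C(y, U) = 3 - 5*y + 3*U
z = -7/2 (z = 2 + (2*(-11))/4 = 2 + (¼)*(-22) = 2 - 11/2 = -7/2 ≈ -3.5000)
z*C(0, c(3)) = -7*(3 - 5*0 + 3*1)/2 = -7*(3 + 0 + 3)/2 = -7/2*6 = -21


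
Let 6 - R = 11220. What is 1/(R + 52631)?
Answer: 1/41417 ≈ 2.4145e-5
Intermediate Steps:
R = -11214 (R = 6 - 1*11220 = 6 - 11220 = -11214)
1/(R + 52631) = 1/(-11214 + 52631) = 1/41417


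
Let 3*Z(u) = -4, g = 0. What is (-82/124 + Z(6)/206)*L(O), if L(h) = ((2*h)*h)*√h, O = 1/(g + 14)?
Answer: -12793*√14/26284776 ≈ -0.0018211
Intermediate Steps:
Z(u) = -4/3 (Z(u) = (⅓)*(-4) = -4/3)
O = 1/14 (O = 1/(0 + 14) = 1/14 ≈ 0.071429)
L(h) = 2*h^(5/2) (L(h) = (2*h²)*√h = 2*h^(5/2))
(-82/124 + Z(6)/206)*L(O) = (-82/124 - 4/3/206)*(2*(1/14)^(5/2)) = (-82*1/124 - 4/3*1/206)*(2*(√14/2744)) = (-41/62 - 2/309)*(√14/1372) = -12793*√14/26284776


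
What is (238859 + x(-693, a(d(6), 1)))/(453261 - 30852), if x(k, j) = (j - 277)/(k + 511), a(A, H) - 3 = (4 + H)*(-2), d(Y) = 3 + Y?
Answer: 7245437/12813073 ≈ 0.56547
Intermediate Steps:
a(A, H) = -5 - 2*H (a(A, H) = 3 + (4 + H)*(-2) = 3 + (-8 - 2*H) = -5 - 2*H)
x(k, j) = (-277 + j)/(511 + k)
(238859 + x(-693, a(d(6), 1)))/(453261 - 30852) = (238859 + (-277 + (-5 - 2*1))/(511 - 693))/(453261 - 30852) = (238859 + (-277 + (-5 - 2))/(-182))/422409 = (238859 - (-277 - 7)/182)*(1/422409) = (238859 - 1/182*(-284))*(1/422409) = (238859 + 142/91)*(1/422409) = (21736311/91)*(1/422409) = 7245437/12813073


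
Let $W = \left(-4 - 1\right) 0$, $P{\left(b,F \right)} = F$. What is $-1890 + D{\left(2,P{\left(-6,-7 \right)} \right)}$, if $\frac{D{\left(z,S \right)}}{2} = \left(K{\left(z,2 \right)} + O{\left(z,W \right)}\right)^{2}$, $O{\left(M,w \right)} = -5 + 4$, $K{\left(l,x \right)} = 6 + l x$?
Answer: $-1728$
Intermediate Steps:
$W = 0$ ($W = \left(-5\right) 0 = 0$)
$O{\left(M,w \right)} = -1$
$D{\left(z,S \right)} = 2 \left(5 + 2 z\right)^{2}$ ($D{\left(z,S \right)} = 2 \left(\left(6 + z 2\right) - 1\right)^{2} = 2 \left(\left(6 + 2 z\right) - 1\right)^{2} = 2 \left(5 + 2 z\right)^{2}$)
$-1890 + D{\left(2,P{\left(-6,-7 \right)} \right)} = -1890 + 2 \left(5 + 2 \cdot 2\right)^{2} = -1890 + 2 \left(5 + 4\right)^{2} = -1890 + 2 \cdot 9^{2} = -1890 + 2 \cdot 81 = -1890 + 162 = -1728$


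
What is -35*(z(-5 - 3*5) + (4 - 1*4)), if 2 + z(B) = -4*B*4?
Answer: -11130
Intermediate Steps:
z(B) = -2 - 16*B (z(B) = -2 - 4*B*4 = -2 - 16*B)
-35*(z(-5 - 3*5) + (4 - 1*4)) = -35*((-2 - 16*(-5 - 3*5)) + (4 - 1*4)) = -35*((-2 - 16*(-5 - 15)) + (4 - 4)) = -35*((-2 - 16*(-20)) + 0) = -35*((-2 + 320) + 0) = -35*(318 + 0) = -35*318 = -11130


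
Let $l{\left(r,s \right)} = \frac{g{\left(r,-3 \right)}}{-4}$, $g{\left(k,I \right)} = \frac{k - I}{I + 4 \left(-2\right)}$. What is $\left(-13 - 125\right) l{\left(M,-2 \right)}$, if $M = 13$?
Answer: $- \frac{552}{11} \approx -50.182$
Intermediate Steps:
$g{\left(k,I \right)} = \frac{k - I}{-8 + I}$ ($g{\left(k,I \right)} = \frac{k - I}{I - 8} = \frac{k - I}{-8 + I}$)
$l{\left(r,s \right)} = \frac{3}{44} + \frac{r}{44}$ ($l{\left(r,s \right)} = \frac{\frac{1}{-8 - 3} \left(r - -3\right)}{-4} = \frac{r + 3}{-11} \left(- \frac{1}{4}\right) = - \frac{3 + r}{11} \left(- \frac{1}{4}\right) = \left(- \frac{3}{11} - \frac{r}{11}\right) \left(- \frac{1}{4}\right) = \frac{3}{44} + \frac{r}{44}$)
$\left(-13 - 125\right) l{\left(M,-2 \right)} = \left(-13 - 125\right) \left(\frac{3}{44} + \frac{1}{44} \cdot 13\right) = - 138 \left(\frac{3}{44} + \frac{13}{44}\right) = \left(-138\right) \frac{4}{11} = - \frac{552}{11}$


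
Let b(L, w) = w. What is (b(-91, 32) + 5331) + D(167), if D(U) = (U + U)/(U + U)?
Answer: 5364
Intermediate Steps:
D(U) = 1 (D(U) = (2*U)/((2*U)) = (2*U)*(1/(2*U)) = 1)
(b(-91, 32) + 5331) + D(167) = (32 + 5331) + 1 = 5363 + 1 = 5364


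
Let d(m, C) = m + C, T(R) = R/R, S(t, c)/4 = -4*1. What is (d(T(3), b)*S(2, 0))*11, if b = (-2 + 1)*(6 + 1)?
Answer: 1056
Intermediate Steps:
S(t, c) = -16 (S(t, c) = 4*(-4*1) = 4*(-4) = -16)
b = -7 (b = -1*7 = -7)
T(R) = 1
d(m, C) = C + m
(d(T(3), b)*S(2, 0))*11 = ((-7 + 1)*(-16))*11 = -6*(-16)*11 = 96*11 = 1056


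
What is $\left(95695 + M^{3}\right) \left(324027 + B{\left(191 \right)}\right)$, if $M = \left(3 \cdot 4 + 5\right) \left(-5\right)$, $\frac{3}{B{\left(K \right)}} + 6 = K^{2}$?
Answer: $- \frac{1225452892276008}{7295} \approx -1.6799 \cdot 10^{11}$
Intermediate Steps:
$B{\left(K \right)} = \frac{3}{-6 + K^{2}}$
$M = -85$ ($M = \left(12 + 5\right) \left(-5\right) = 17 \left(-5\right) = -85$)
$\left(95695 + M^{3}\right) \left(324027 + B{\left(191 \right)}\right) = \left(95695 + \left(-85\right)^{3}\right) \left(324027 + \frac{3}{-6 + 191^{2}}\right) = \left(95695 - 614125\right) \left(324027 + \frac{3}{-6 + 36481}\right) = - 518430 \left(324027 + \frac{3}{36475}\right) = \left(-518430\right) \frac{11818884828}{36475} = - \frac{1225452892276008}{7295}$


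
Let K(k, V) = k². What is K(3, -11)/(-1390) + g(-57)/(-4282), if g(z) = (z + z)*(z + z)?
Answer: -9051489/2975990 ≈ -3.0415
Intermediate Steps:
g(z) = 4*z² (g(z) = (2*z)*(2*z) = 4*z²)
K(3, -11)/(-1390) + g(-57)/(-4282) = 3²/(-1390) + (4*(-57)²)/(-4282) = 9*(-1/1390) + (4*3249)*(-1/4282) = -9/1390 + 12996*(-1/4282) = -9/1390 - 6498/2141 = -9051489/2975990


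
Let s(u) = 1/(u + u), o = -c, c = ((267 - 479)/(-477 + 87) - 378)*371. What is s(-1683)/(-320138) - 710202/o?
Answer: -5329786469966537/1050917524180524 ≈ -5.0716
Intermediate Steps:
c = -27307084/195 (c = (-212/(-390) - 378)*371 = (-212*(-1/390) - 378)*371 = (106/195 - 378)*371 = -73604/195*371 = -27307084/195 ≈ -1.4004e+5)
o = 27307084/195 (o = -1*(-27307084/195) = 27307084/195 ≈ 1.4004e+5)
s(u) = 1/(2*u)
s(-1683)/(-320138) - 710202/o = ((½)/(-1683))/(-320138) - 710202/27307084/195 = ((½)*(-1/1683))*(-1/320138) - 710202*195/27307084 = -1/3366*(-1/320138) - 69244695/13653542 = 1/1077584508 - 69244695/13653542 = -5329786469966537/1050917524180524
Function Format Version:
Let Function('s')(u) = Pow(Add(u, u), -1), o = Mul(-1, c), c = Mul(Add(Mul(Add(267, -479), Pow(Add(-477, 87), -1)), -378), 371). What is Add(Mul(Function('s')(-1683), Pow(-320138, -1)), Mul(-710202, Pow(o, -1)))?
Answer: Rational(-5329786469966537, 1050917524180524) ≈ -5.0716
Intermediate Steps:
c = Rational(-27307084, 195) (c = Mul(Add(Mul(-212, Pow(-390, -1)), -378), 371) = Mul(Add(Mul(-212, Rational(-1, 390)), -378), 371) = Mul(Add(Rational(106, 195), -378), 371) = Mul(Rational(-73604, 195), 371) = Rational(-27307084, 195) ≈ -1.4004e+5)
o = Rational(27307084, 195) (o = Mul(-1, Rational(-27307084, 195)) = Rational(27307084, 195) ≈ 1.4004e+5)
Function('s')(u) = Mul(Rational(1, 2), Pow(u, -1)) (Function('s')(u) = Pow(Mul(2, u), -1) = Mul(Rational(1, 2), Pow(u, -1)))
Add(Mul(Function('s')(-1683), Pow(-320138, -1)), Mul(-710202, Pow(o, -1))) = Add(Mul(Mul(Rational(1, 2), Pow(-1683, -1)), Pow(-320138, -1)), Mul(-710202, Pow(Rational(27307084, 195), -1))) = Add(Mul(Mul(Rational(1, 2), Rational(-1, 1683)), Rational(-1, 320138)), Mul(-710202, Rational(195, 27307084))) = Add(Mul(Rational(-1, 3366), Rational(-1, 320138)), Rational(-69244695, 13653542)) = Add(Rational(1, 1077584508), Rational(-69244695, 13653542)) = Rational(-5329786469966537, 1050917524180524)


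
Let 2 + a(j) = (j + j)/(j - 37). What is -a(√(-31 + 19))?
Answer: 2738/1381 + 148*I*√3/1381 ≈ 1.9826 + 0.18562*I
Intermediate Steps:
a(j) = -2 + 2*j/(-37 + j) (a(j) = -2 + (j + j)/(j - 37) = -2 + (2*j)/(-37 + j) = -2 + 2*j/(-37 + j))
-a(√(-31 + 19)) = -74/(-37 + √(-31 + 19)) = -74/(-37 + √(-12)) = -74/(-37 + 2*I*√3)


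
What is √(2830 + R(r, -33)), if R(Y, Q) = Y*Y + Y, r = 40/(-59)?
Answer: 7*√201030/59 ≈ 53.196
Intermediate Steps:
r = -40/59 (r = 40*(-1/59) = -40/59 ≈ -0.67797)
R(Y, Q) = Y + Y² (R(Y, Q) = Y² + Y = Y + Y²)
√(2830 + R(r, -33)) = √(2830 - 40*(1 - 40/59)/59) = √(2830 - 40/59*19/59) = √(2830 - 760/3481) = √(9850470/3481) = 7*√201030/59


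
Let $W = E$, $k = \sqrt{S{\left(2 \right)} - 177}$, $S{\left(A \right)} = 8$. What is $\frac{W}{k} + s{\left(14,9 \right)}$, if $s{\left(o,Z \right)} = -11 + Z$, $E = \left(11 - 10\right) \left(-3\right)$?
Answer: $-2 + \frac{3 i}{13} \approx -2.0 + 0.23077 i$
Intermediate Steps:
$E = -3$ ($E = 1 \left(-3\right) = -3$)
$k = 13 i$ ($k = \sqrt{8 - 177} = \sqrt{-169} = 13 i \approx 13.0 i$)
$W = -3$
$\frac{W}{k} + s{\left(14,9 \right)} = - \frac{3}{13 i} + \left(-11 + 9\right) = - 3 \left(- \frac{i}{13}\right) - 2 = \frac{3 i}{13} - 2 = -2 + \frac{3 i}{13}$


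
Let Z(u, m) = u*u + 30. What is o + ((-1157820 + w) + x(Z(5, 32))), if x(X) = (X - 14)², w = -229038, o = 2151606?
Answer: 766429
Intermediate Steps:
Z(u, m) = 30 + u² (Z(u, m) = u² + 30 = 30 + u²)
x(X) = (-14 + X)²
o + ((-1157820 + w) + x(Z(5, 32))) = 2151606 + ((-1157820 - 229038) + (-14 + (30 + 5²))²) = 2151606 + (-1386858 + (-14 + (30 + 25))²) = 2151606 + (-1386858 + (-14 + 55)²) = 2151606 + (-1386858 + 41²) = 2151606 + (-1386858 + 1681) = 2151606 - 1385177 = 766429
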